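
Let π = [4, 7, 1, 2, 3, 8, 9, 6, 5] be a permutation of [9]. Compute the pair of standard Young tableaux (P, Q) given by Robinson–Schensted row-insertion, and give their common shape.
P = [1, 2, 3, 5, 9] / [4, 6, 8] / [7];  Q = [1, 2, 5, 6, 7] / [3, 4, 8] / [9];  common shape = (5, 3, 1)

Row-insert the values π_1, π_2, … into P one at a time, bumping the leftmost entry strictly greater than the inserted value down to the next row. The recording tableau Q records, in position (i, j), the step at which that cell was added to P.
  Insert 4 (step 1): P = [4];  Q = [1]
  Insert 7 (step 2): P = [4, 7];  Q = [1, 2]
  Insert 1 (step 3): P = [1, 7] / [4];  Q = [1, 2] / [3]
  Insert 2 (step 4): P = [1, 2] / [4, 7];  Q = [1, 2] / [3, 4]
  Insert 3 (step 5): P = [1, 2, 3] / [4, 7];  Q = [1, 2, 5] / [3, 4]
  Insert 8 (step 6): P = [1, 2, 3, 8] / [4, 7];  Q = [1, 2, 5, 6] / [3, 4]
  Insert 9 (step 7): P = [1, 2, 3, 8, 9] / [4, 7];  Q = [1, 2, 5, 6, 7] / [3, 4]
  Insert 6 (step 8): P = [1, 2, 3, 6, 9] / [4, 7, 8];  Q = [1, 2, 5, 6, 7] / [3, 4, 8]
  Insert 5 (step 9): P = [1, 2, 3, 5, 9] / [4, 6, 8] / [7];  Q = [1, 2, 5, 6, 7] / [3, 4, 8] / [9]
Final shape: (5, 3, 1).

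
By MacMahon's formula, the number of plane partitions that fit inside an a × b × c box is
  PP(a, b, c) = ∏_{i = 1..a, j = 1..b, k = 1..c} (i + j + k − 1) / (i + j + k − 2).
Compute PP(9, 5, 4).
PP(9, 5, 4) = 23029990984

Evaluate the triple product over i = 1..9, j = 1..5, k = 1..4. The factors are (2/1) · (3/2) · (4/3) · (5/4) · (3/2) · (4/3) · (5/4) · (6/5) · … (180 factors total). The numerators and denominators telescope so the product is an integer; carrying out the multiplication exactly gives PP(9, 5, 4) = 23029990984.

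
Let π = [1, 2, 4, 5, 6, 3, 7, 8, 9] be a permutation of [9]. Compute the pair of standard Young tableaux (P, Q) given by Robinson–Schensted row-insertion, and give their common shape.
P = [1, 2, 3, 5, 6, 7, 8, 9] / [4];  Q = [1, 2, 3, 4, 5, 7, 8, 9] / [6];  common shape = (8, 1)

Row-insert the values π_1, π_2, … into P one at a time, bumping the leftmost entry strictly greater than the inserted value down to the next row. The recording tableau Q records, in position (i, j), the step at which that cell was added to P.
  Insert 1 (step 1): P = [1];  Q = [1]
  Insert 2 (step 2): P = [1, 2];  Q = [1, 2]
  Insert 4 (step 3): P = [1, 2, 4];  Q = [1, 2, 3]
  Insert 5 (step 4): P = [1, 2, 4, 5];  Q = [1, 2, 3, 4]
  Insert 6 (step 5): P = [1, 2, 4, 5, 6];  Q = [1, 2, 3, 4, 5]
  Insert 3 (step 6): P = [1, 2, 3, 5, 6] / [4];  Q = [1, 2, 3, 4, 5] / [6]
  Insert 7 (step 7): P = [1, 2, 3, 5, 6, 7] / [4];  Q = [1, 2, 3, 4, 5, 7] / [6]
  Insert 8 (step 8): P = [1, 2, 3, 5, 6, 7, 8] / [4];  Q = [1, 2, 3, 4, 5, 7, 8] / [6]
  Insert 9 (step 9): P = [1, 2, 3, 5, 6, 7, 8, 9] / [4];  Q = [1, 2, 3, 4, 5, 7, 8, 9] / [6]
Final shape: (8, 1).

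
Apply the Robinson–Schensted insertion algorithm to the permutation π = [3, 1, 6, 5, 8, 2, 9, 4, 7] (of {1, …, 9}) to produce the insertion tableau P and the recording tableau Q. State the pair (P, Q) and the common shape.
P = [1, 2, 4, 7] / [3, 5, 8, 9] / [6];  Q = [1, 3, 5, 7] / [2, 4, 8, 9] / [6];  common shape = (4, 4, 1)

Row-insert the values π_1, π_2, … into P one at a time, bumping the leftmost entry strictly greater than the inserted value down to the next row. The recording tableau Q records, in position (i, j), the step at which that cell was added to P.
  Insert 3 (step 1): P = [3];  Q = [1]
  Insert 1 (step 2): P = [1] / [3];  Q = [1] / [2]
  Insert 6 (step 3): P = [1, 6] / [3];  Q = [1, 3] / [2]
  Insert 5 (step 4): P = [1, 5] / [3, 6];  Q = [1, 3] / [2, 4]
  Insert 8 (step 5): P = [1, 5, 8] / [3, 6];  Q = [1, 3, 5] / [2, 4]
  Insert 2 (step 6): P = [1, 2, 8] / [3, 5] / [6];  Q = [1, 3, 5] / [2, 4] / [6]
  Insert 9 (step 7): P = [1, 2, 8, 9] / [3, 5] / [6];  Q = [1, 3, 5, 7] / [2, 4] / [6]
  Insert 4 (step 8): P = [1, 2, 4, 9] / [3, 5, 8] / [6];  Q = [1, 3, 5, 7] / [2, 4, 8] / [6]
  Insert 7 (step 9): P = [1, 2, 4, 7] / [3, 5, 8, 9] / [6];  Q = [1, 3, 5, 7] / [2, 4, 8, 9] / [6]
Final shape: (4, 4, 1).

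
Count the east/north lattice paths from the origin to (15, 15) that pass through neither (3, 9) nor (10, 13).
Number of paths = 128532654

Inclusion–exclusion. Total paths: C(30, 15) = 155117520. Through P₁: C(12, 3)·C(18, 12) = 4084080. Through P₂: C(23, 10)·C(7, 5) = 24025386. Since P₁ is strictly southwest of P₂, a monotone path through both must visit P₁ then P₂; paths through both = C(12, 3)·C(11, 7)·C(7, 5) = 1524600. Avoid both = 155117520 − 4084080 − 24025386 + 1524600 = 128532654.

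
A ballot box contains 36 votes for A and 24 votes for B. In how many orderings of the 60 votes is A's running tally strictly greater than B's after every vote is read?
Strict-lead orderings = 7210477496434485

Total orderings of the 60 votes with 36 for A: C(60, 36) = 36052387482172425. By the Bertrand ballot formula (Cycle Lemma / reflection principle), the number of orderings in which A is strictly ahead of B throughout is (p − q)/(p + q) · C(p + q, p) = (36 − 24)/(36 + 24) · 36052387482172425 = 7210477496434485.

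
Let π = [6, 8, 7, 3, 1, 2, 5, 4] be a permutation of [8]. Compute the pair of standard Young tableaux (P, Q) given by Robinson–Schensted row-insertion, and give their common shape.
P = [1, 2, 4] / [3, 5] / [6, 7] / [8];  Q = [1, 2, 7] / [3, 6] / [4, 8] / [5];  common shape = (3, 2, 2, 1)

Row-insert the values π_1, π_2, … into P one at a time, bumping the leftmost entry strictly greater than the inserted value down to the next row. The recording tableau Q records, in position (i, j), the step at which that cell was added to P.
  Insert 6 (step 1): P = [6];  Q = [1]
  Insert 8 (step 2): P = [6, 8];  Q = [1, 2]
  Insert 7 (step 3): P = [6, 7] / [8];  Q = [1, 2] / [3]
  Insert 3 (step 4): P = [3, 7] / [6] / [8];  Q = [1, 2] / [3] / [4]
  Insert 1 (step 5): P = [1, 7] / [3] / [6] / [8];  Q = [1, 2] / [3] / [4] / [5]
  Insert 2 (step 6): P = [1, 2] / [3, 7] / [6] / [8];  Q = [1, 2] / [3, 6] / [4] / [5]
  Insert 5 (step 7): P = [1, 2, 5] / [3, 7] / [6] / [8];  Q = [1, 2, 7] / [3, 6] / [4] / [5]
  Insert 4 (step 8): P = [1, 2, 4] / [3, 5] / [6, 7] / [8];  Q = [1, 2, 7] / [3, 6] / [4, 8] / [5]
Final shape: (3, 2, 2, 1).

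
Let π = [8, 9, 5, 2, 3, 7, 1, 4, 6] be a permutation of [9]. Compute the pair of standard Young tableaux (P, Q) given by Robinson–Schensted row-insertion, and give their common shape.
P = [1, 3, 4, 6] / [2, 7] / [5, 9] / [8];  Q = [1, 2, 6, 9] / [3, 5] / [4, 8] / [7];  common shape = (4, 2, 2, 1)

Row-insert the values π_1, π_2, … into P one at a time, bumping the leftmost entry strictly greater than the inserted value down to the next row. The recording tableau Q records, in position (i, j), the step at which that cell was added to P.
  Insert 8 (step 1): P = [8];  Q = [1]
  Insert 9 (step 2): P = [8, 9];  Q = [1, 2]
  Insert 5 (step 3): P = [5, 9] / [8];  Q = [1, 2] / [3]
  Insert 2 (step 4): P = [2, 9] / [5] / [8];  Q = [1, 2] / [3] / [4]
  Insert 3 (step 5): P = [2, 3] / [5, 9] / [8];  Q = [1, 2] / [3, 5] / [4]
  Insert 7 (step 6): P = [2, 3, 7] / [5, 9] / [8];  Q = [1, 2, 6] / [3, 5] / [4]
  Insert 1 (step 7): P = [1, 3, 7] / [2, 9] / [5] / [8];  Q = [1, 2, 6] / [3, 5] / [4] / [7]
  Insert 4 (step 8): P = [1, 3, 4] / [2, 7] / [5, 9] / [8];  Q = [1, 2, 6] / [3, 5] / [4, 8] / [7]
  Insert 6 (step 9): P = [1, 3, 4, 6] / [2, 7] / [5, 9] / [8];  Q = [1, 2, 6, 9] / [3, 5] / [4, 8] / [7]
Final shape: (4, 2, 2, 1).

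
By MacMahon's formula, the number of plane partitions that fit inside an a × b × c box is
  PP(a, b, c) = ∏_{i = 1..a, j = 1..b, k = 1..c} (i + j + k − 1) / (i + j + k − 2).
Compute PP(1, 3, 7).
PP(1, 3, 7) = 120

Evaluate the triple product over i = 1..1, j = 1..3, k = 1..7. The factors are (2/1) · (3/2) · (4/3) · (5/4) · (6/5) · (7/6) · (8/7) · (3/2) · … (21 factors total). The numerators and denominators telescope so the product is an integer; carrying out the multiplication exactly gives PP(1, 3, 7) = 120.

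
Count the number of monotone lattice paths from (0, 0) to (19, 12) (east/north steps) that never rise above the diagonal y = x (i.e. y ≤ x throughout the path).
Number of paths = 56448210

By the reflection principle (André's argument), the number of monotone paths to (19, 12) with n ≤ m that never go above y = x is C(31, 19) − C(31, 20) = 141120525 − 84672315 = 56448210.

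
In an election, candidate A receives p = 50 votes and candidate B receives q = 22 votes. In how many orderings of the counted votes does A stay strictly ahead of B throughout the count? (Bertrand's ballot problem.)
Strict-lead orderings = 696594355154467224

Total orderings of the 72 votes with 50 for A: C(72, 50) = 1791242627540058576. By the Bertrand ballot formula (Cycle Lemma / reflection principle), the number of orderings in which A is strictly ahead of B throughout is (p − q)/(p + q) · C(p + q, p) = (50 − 22)/(50 + 22) · 1791242627540058576 = 696594355154467224.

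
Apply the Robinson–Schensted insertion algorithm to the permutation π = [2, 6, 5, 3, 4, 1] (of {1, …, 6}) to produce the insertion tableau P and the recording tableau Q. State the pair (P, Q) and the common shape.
P = [1, 3, 4] / [2] / [5] / [6];  Q = [1, 2, 5] / [3] / [4] / [6];  common shape = (3, 1, 1, 1)

Row-insert the values π_1, π_2, … into P one at a time, bumping the leftmost entry strictly greater than the inserted value down to the next row. The recording tableau Q records, in position (i, j), the step at which that cell was added to P.
  Insert 2 (step 1): P = [2];  Q = [1]
  Insert 6 (step 2): P = [2, 6];  Q = [1, 2]
  Insert 5 (step 3): P = [2, 5] / [6];  Q = [1, 2] / [3]
  Insert 3 (step 4): P = [2, 3] / [5] / [6];  Q = [1, 2] / [3] / [4]
  Insert 4 (step 5): P = [2, 3, 4] / [5] / [6];  Q = [1, 2, 5] / [3] / [4]
  Insert 1 (step 6): P = [1, 3, 4] / [2] / [5] / [6];  Q = [1, 2, 5] / [3] / [4] / [6]
Final shape: (3, 1, 1, 1).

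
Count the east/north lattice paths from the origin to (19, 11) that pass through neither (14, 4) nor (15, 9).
Number of paths = 32866620

Inclusion–exclusion. Total paths: C(30, 19) = 54627300. Through P₁: C(18, 14)·C(12, 5) = 2423520. Through P₂: C(24, 15)·C(6, 4) = 19612560. Since P₁ is strictly southwest of P₂, a monotone path through both must visit P₁ then P₂; paths through both = C(18, 14)·C(6, 1)·C(6, 4) = 275400. Avoid both = 54627300 − 2423520 − 19612560 + 275400 = 32866620.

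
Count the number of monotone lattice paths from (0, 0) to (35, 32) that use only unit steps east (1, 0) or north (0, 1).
Number of paths = 13413576695470557606

A monotone lattice path from (0, 0) to (35, 32) consists of 35 east steps and 32 north steps in some order, so it is determined by which 35 of the 67 steps are east. The count is C(67, 35) = 13413576695470557606.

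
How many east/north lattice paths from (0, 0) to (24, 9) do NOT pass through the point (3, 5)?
Number of paths = 37858700

Total paths from (0, 0) to (24, 9): C(33, 24) = 38567100. Paths through (3, 5): (paths (0, 0) → (3, 5)) × (paths (3, 5) → (24, 9)) = C(8, 3) · C(25, 21) = 56 · 12650 = 708400. Avoidance count = 38567100 − 708400 = 37858700.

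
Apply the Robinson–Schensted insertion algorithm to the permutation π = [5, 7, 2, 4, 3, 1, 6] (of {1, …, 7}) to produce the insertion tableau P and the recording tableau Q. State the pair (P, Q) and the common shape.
P = [1, 3, 6] / [2, 7] / [4] / [5];  Q = [1, 2, 7] / [3, 4] / [5] / [6];  common shape = (3, 2, 1, 1)

Row-insert the values π_1, π_2, … into P one at a time, bumping the leftmost entry strictly greater than the inserted value down to the next row. The recording tableau Q records, in position (i, j), the step at which that cell was added to P.
  Insert 5 (step 1): P = [5];  Q = [1]
  Insert 7 (step 2): P = [5, 7];  Q = [1, 2]
  Insert 2 (step 3): P = [2, 7] / [5];  Q = [1, 2] / [3]
  Insert 4 (step 4): P = [2, 4] / [5, 7];  Q = [1, 2] / [3, 4]
  Insert 3 (step 5): P = [2, 3] / [4, 7] / [5];  Q = [1, 2] / [3, 4] / [5]
  Insert 1 (step 6): P = [1, 3] / [2, 7] / [4] / [5];  Q = [1, 2] / [3, 4] / [5] / [6]
  Insert 6 (step 7): P = [1, 3, 6] / [2, 7] / [4] / [5];  Q = [1, 2, 7] / [3, 4] / [5] / [6]
Final shape: (3, 2, 1, 1).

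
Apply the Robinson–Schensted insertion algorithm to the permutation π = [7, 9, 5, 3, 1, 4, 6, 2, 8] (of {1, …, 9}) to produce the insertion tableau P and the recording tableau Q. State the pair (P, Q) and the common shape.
P = [1, 2, 6, 8] / [3, 4] / [5, 9] / [7];  Q = [1, 2, 7, 9] / [3, 6] / [4, 8] / [5];  common shape = (4, 2, 2, 1)

Row-insert the values π_1, π_2, … into P one at a time, bumping the leftmost entry strictly greater than the inserted value down to the next row. The recording tableau Q records, in position (i, j), the step at which that cell was added to P.
  Insert 7 (step 1): P = [7];  Q = [1]
  Insert 9 (step 2): P = [7, 9];  Q = [1, 2]
  Insert 5 (step 3): P = [5, 9] / [7];  Q = [1, 2] / [3]
  Insert 3 (step 4): P = [3, 9] / [5] / [7];  Q = [1, 2] / [3] / [4]
  Insert 1 (step 5): P = [1, 9] / [3] / [5] / [7];  Q = [1, 2] / [3] / [4] / [5]
  Insert 4 (step 6): P = [1, 4] / [3, 9] / [5] / [7];  Q = [1, 2] / [3, 6] / [4] / [5]
  Insert 6 (step 7): P = [1, 4, 6] / [3, 9] / [5] / [7];  Q = [1, 2, 7] / [3, 6] / [4] / [5]
  Insert 2 (step 8): P = [1, 2, 6] / [3, 4] / [5, 9] / [7];  Q = [1, 2, 7] / [3, 6] / [4, 8] / [5]
  Insert 8 (step 9): P = [1, 2, 6, 8] / [3, 4] / [5, 9] / [7];  Q = [1, 2, 7, 9] / [3, 6] / [4, 8] / [5]
Final shape: (4, 2, 2, 1).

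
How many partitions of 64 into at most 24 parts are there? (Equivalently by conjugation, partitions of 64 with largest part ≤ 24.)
p(64, parts ≤ 24) = 1564398

Use the recurrence p(n, m) = p(n, m−1) + p(n−m, m): either the largest part is < m (count p(n, m−1)) or the largest part is exactly m (remove one copy of m, count p(n−m, m)). With p(0, ·) = 1 this gives p(64, parts ≤ 24) = 1564398. (By conjugating Young diagrams, this also counts partitions of 64 into at most 24 parts.)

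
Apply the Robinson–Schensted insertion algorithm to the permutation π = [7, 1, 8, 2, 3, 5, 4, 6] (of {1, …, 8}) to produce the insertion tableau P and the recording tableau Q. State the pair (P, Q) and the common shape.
P = [1, 2, 3, 4, 6] / [5, 8] / [7];  Q = [1, 3, 5, 6, 8] / [2, 4] / [7];  common shape = (5, 2, 1)

Row-insert the values π_1, π_2, … into P one at a time, bumping the leftmost entry strictly greater than the inserted value down to the next row. The recording tableau Q records, in position (i, j), the step at which that cell was added to P.
  Insert 7 (step 1): P = [7];  Q = [1]
  Insert 1 (step 2): P = [1] / [7];  Q = [1] / [2]
  Insert 8 (step 3): P = [1, 8] / [7];  Q = [1, 3] / [2]
  Insert 2 (step 4): P = [1, 2] / [7, 8];  Q = [1, 3] / [2, 4]
  Insert 3 (step 5): P = [1, 2, 3] / [7, 8];  Q = [1, 3, 5] / [2, 4]
  Insert 5 (step 6): P = [1, 2, 3, 5] / [7, 8];  Q = [1, 3, 5, 6] / [2, 4]
  Insert 4 (step 7): P = [1, 2, 3, 4] / [5, 8] / [7];  Q = [1, 3, 5, 6] / [2, 4] / [7]
  Insert 6 (step 8): P = [1, 2, 3, 4, 6] / [5, 8] / [7];  Q = [1, 3, 5, 6, 8] / [2, 4] / [7]
Final shape: (5, 2, 1).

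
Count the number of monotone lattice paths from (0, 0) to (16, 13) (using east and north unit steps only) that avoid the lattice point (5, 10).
Number of paths = 66770823

Total paths from (0, 0) to (16, 13): C(29, 16) = 67863915. Paths through (5, 10): (paths (0, 0) → (5, 10)) × (paths (5, 10) → (16, 13)) = C(15, 5) · C(14, 11) = 3003 · 364 = 1093092. Avoidance count = 67863915 − 1093092 = 66770823.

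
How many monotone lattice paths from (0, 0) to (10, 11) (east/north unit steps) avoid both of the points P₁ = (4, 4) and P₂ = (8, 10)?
Number of paths = 145422

Inclusion–exclusion. Total paths: C(21, 10) = 352716. Through P₁: C(8, 4)·C(13, 6) = 120120. Through P₂: C(18, 8)·C(3, 2) = 131274. Since P₁ is strictly southwest of P₂, a monotone path through both must visit P₁ then P₂; paths through both = C(8, 4)·C(10, 4)·C(3, 2) = 44100. Avoid both = 352716 − 120120 − 131274 + 44100 = 145422.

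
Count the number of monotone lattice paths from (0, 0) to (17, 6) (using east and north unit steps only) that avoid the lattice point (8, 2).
Number of paths = 68772

Total paths from (0, 0) to (17, 6): C(23, 17) = 100947. Paths through (8, 2): (paths (0, 0) → (8, 2)) × (paths (8, 2) → (17, 6)) = C(10, 8) · C(13, 9) = 45 · 715 = 32175. Avoidance count = 100947 − 32175 = 68772.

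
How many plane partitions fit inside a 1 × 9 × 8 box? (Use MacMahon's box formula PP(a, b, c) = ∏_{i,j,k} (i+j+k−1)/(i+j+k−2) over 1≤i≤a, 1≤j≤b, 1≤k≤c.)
PP(1, 9, 8) = 24310

Evaluate the triple product over i = 1..1, j = 1..9, k = 1..8. The factors are (2/1) · (3/2) · (4/3) · (5/4) · (6/5) · (7/6) · (8/7) · (9/8) · … (72 factors total). The numerators and denominators telescope so the product is an integer; carrying out the multiplication exactly gives PP(1, 9, 8) = 24310.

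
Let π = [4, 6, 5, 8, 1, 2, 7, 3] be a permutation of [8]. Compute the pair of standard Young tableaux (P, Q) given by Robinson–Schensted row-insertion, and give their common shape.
P = [1, 2, 3] / [4, 5, 7] / [6, 8];  Q = [1, 2, 4] / [3, 6, 7] / [5, 8];  common shape = (3, 3, 2)

Row-insert the values π_1, π_2, … into P one at a time, bumping the leftmost entry strictly greater than the inserted value down to the next row. The recording tableau Q records, in position (i, j), the step at which that cell was added to P.
  Insert 4 (step 1): P = [4];  Q = [1]
  Insert 6 (step 2): P = [4, 6];  Q = [1, 2]
  Insert 5 (step 3): P = [4, 5] / [6];  Q = [1, 2] / [3]
  Insert 8 (step 4): P = [4, 5, 8] / [6];  Q = [1, 2, 4] / [3]
  Insert 1 (step 5): P = [1, 5, 8] / [4] / [6];  Q = [1, 2, 4] / [3] / [5]
  Insert 2 (step 6): P = [1, 2, 8] / [4, 5] / [6];  Q = [1, 2, 4] / [3, 6] / [5]
  Insert 7 (step 7): P = [1, 2, 7] / [4, 5, 8] / [6];  Q = [1, 2, 4] / [3, 6, 7] / [5]
  Insert 3 (step 8): P = [1, 2, 3] / [4, 5, 7] / [6, 8];  Q = [1, 2, 4] / [3, 6, 7] / [5, 8]
Final shape: (3, 3, 2).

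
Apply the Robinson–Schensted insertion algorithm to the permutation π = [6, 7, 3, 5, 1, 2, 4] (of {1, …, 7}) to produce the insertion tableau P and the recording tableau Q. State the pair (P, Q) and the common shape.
P = [1, 2, 4] / [3, 5] / [6, 7];  Q = [1, 2, 7] / [3, 4] / [5, 6];  common shape = (3, 2, 2)

Row-insert the values π_1, π_2, … into P one at a time, bumping the leftmost entry strictly greater than the inserted value down to the next row. The recording tableau Q records, in position (i, j), the step at which that cell was added to P.
  Insert 6 (step 1): P = [6];  Q = [1]
  Insert 7 (step 2): P = [6, 7];  Q = [1, 2]
  Insert 3 (step 3): P = [3, 7] / [6];  Q = [1, 2] / [3]
  Insert 5 (step 4): P = [3, 5] / [6, 7];  Q = [1, 2] / [3, 4]
  Insert 1 (step 5): P = [1, 5] / [3, 7] / [6];  Q = [1, 2] / [3, 4] / [5]
  Insert 2 (step 6): P = [1, 2] / [3, 5] / [6, 7];  Q = [1, 2] / [3, 4] / [5, 6]
  Insert 4 (step 7): P = [1, 2, 4] / [3, 5] / [6, 7];  Q = [1, 2, 7] / [3, 4] / [5, 6]
Final shape: (3, 2, 2).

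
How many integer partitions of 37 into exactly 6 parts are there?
p(37, 6 parts) = 1360

Partitions of n into exactly k parts are in bijection with partitions of n − k into at most k parts (subtract 1 from each part). So p(37, exactly 6) = p(31, parts ≤ 6). Computing via the recurrence p(m, j) = p(m, j−1) + p(m−j, j) gives 1360.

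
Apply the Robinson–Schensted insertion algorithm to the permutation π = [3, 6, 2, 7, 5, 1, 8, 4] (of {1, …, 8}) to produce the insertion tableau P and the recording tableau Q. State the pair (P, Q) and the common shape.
P = [1, 4, 7, 8] / [2, 5] / [3, 6];  Q = [1, 2, 4, 7] / [3, 5] / [6, 8];  common shape = (4, 2, 2)

Row-insert the values π_1, π_2, … into P one at a time, bumping the leftmost entry strictly greater than the inserted value down to the next row. The recording tableau Q records, in position (i, j), the step at which that cell was added to P.
  Insert 3 (step 1): P = [3];  Q = [1]
  Insert 6 (step 2): P = [3, 6];  Q = [1, 2]
  Insert 2 (step 3): P = [2, 6] / [3];  Q = [1, 2] / [3]
  Insert 7 (step 4): P = [2, 6, 7] / [3];  Q = [1, 2, 4] / [3]
  Insert 5 (step 5): P = [2, 5, 7] / [3, 6];  Q = [1, 2, 4] / [3, 5]
  Insert 1 (step 6): P = [1, 5, 7] / [2, 6] / [3];  Q = [1, 2, 4] / [3, 5] / [6]
  Insert 8 (step 7): P = [1, 5, 7, 8] / [2, 6] / [3];  Q = [1, 2, 4, 7] / [3, 5] / [6]
  Insert 4 (step 8): P = [1, 4, 7, 8] / [2, 5] / [3, 6];  Q = [1, 2, 4, 7] / [3, 5] / [6, 8]
Final shape: (4, 2, 2).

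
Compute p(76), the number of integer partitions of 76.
p(76) = 9289091

Compute p(n) via the recurrence p(n, m) = p(n, m−1) + p(n−m, m), where p(n, m) counts partitions of n with all parts ≤ m and p(n) = p(n, n). The base cases are p(0, m) = 1 and p(n, 0) = 0 for n > 0. Filling the table yields p(76) = 9289091. (Euler's pentagonal recurrence is an alternative.)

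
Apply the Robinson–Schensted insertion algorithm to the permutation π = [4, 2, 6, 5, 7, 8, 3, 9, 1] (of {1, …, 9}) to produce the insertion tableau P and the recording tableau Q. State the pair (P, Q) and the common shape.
P = [1, 3, 7, 8, 9] / [2, 5] / [4] / [6];  Q = [1, 3, 5, 6, 8] / [2, 4] / [7] / [9];  common shape = (5, 2, 1, 1)

Row-insert the values π_1, π_2, … into P one at a time, bumping the leftmost entry strictly greater than the inserted value down to the next row. The recording tableau Q records, in position (i, j), the step at which that cell was added to P.
  Insert 4 (step 1): P = [4];  Q = [1]
  Insert 2 (step 2): P = [2] / [4];  Q = [1] / [2]
  Insert 6 (step 3): P = [2, 6] / [4];  Q = [1, 3] / [2]
  Insert 5 (step 4): P = [2, 5] / [4, 6];  Q = [1, 3] / [2, 4]
  Insert 7 (step 5): P = [2, 5, 7] / [4, 6];  Q = [1, 3, 5] / [2, 4]
  Insert 8 (step 6): P = [2, 5, 7, 8] / [4, 6];  Q = [1, 3, 5, 6] / [2, 4]
  Insert 3 (step 7): P = [2, 3, 7, 8] / [4, 5] / [6];  Q = [1, 3, 5, 6] / [2, 4] / [7]
  Insert 9 (step 8): P = [2, 3, 7, 8, 9] / [4, 5] / [6];  Q = [1, 3, 5, 6, 8] / [2, 4] / [7]
  Insert 1 (step 9): P = [1, 3, 7, 8, 9] / [2, 5] / [4] / [6];  Q = [1, 3, 5, 6, 8] / [2, 4] / [7] / [9]
Final shape: (5, 2, 1, 1).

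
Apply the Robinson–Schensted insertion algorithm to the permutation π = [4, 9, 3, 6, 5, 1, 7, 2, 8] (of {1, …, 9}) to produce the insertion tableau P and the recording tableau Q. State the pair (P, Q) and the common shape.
P = [1, 2, 7, 8] / [3, 5] / [4, 6] / [9];  Q = [1, 2, 7, 9] / [3, 4] / [5, 8] / [6];  common shape = (4, 2, 2, 1)

Row-insert the values π_1, π_2, … into P one at a time, bumping the leftmost entry strictly greater than the inserted value down to the next row. The recording tableau Q records, in position (i, j), the step at which that cell was added to P.
  Insert 4 (step 1): P = [4];  Q = [1]
  Insert 9 (step 2): P = [4, 9];  Q = [1, 2]
  Insert 3 (step 3): P = [3, 9] / [4];  Q = [1, 2] / [3]
  Insert 6 (step 4): P = [3, 6] / [4, 9];  Q = [1, 2] / [3, 4]
  Insert 5 (step 5): P = [3, 5] / [4, 6] / [9];  Q = [1, 2] / [3, 4] / [5]
  Insert 1 (step 6): P = [1, 5] / [3, 6] / [4] / [9];  Q = [1, 2] / [3, 4] / [5] / [6]
  Insert 7 (step 7): P = [1, 5, 7] / [3, 6] / [4] / [9];  Q = [1, 2, 7] / [3, 4] / [5] / [6]
  Insert 2 (step 8): P = [1, 2, 7] / [3, 5] / [4, 6] / [9];  Q = [1, 2, 7] / [3, 4] / [5, 8] / [6]
  Insert 8 (step 9): P = [1, 2, 7, 8] / [3, 5] / [4, 6] / [9];  Q = [1, 2, 7, 9] / [3, 4] / [5, 8] / [6]
Final shape: (4, 2, 2, 1).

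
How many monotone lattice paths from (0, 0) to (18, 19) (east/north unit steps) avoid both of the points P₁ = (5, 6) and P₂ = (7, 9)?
Number of paths = 10462031580

Inclusion–exclusion. Total paths: C(37, 18) = 17672631900. Through P₁: C(11, 5)·C(26, 13) = 4805077200. Through P₂: C(16, 7)·C(21, 11) = 4035071040. Since P₁ is strictly southwest of P₂, a monotone path through both must visit P₁ then P₂; paths through both = C(11, 5)·C(5, 2)·C(21, 11) = 1629547920. Avoid both = 17672631900 − 4805077200 − 4035071040 + 1629547920 = 10462031580.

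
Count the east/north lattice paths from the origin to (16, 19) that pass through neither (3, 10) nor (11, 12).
Number of paths = 2857014094

Inclusion–exclusion. Total paths: C(35, 16) = 4059928950. Through P₁: C(13, 3)·C(22, 13) = 142262120. Through P₂: C(23, 11)·C(12, 5) = 1070845776. Since P₁ is strictly southwest of P₂, a monotone path through both must visit P₁ then P₂; paths through both = C(13, 3)·C(10, 8)·C(12, 5) = 10193040. Avoid both = 4059928950 − 142262120 − 1070845776 + 10193040 = 2857014094.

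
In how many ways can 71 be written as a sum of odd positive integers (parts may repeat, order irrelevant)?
p_odd(71) = 32992

Enumerate partitions using only odd parts via the recurrence o(n, m) = o(n, m−2) + o(n−m, m) over odd m, starting from the largest odd part ≤ n. This gives p_odd(71) = 32992. (Euler's theorem: equals the count of distinct-part partitions.)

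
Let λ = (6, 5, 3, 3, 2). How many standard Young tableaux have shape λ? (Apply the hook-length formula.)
# SYT of shape (6, 5, 3, 3, 2) = 29930472

Hook-length formula: f^λ = n! / Π hook(c), product over all cells c of the Young diagram. For λ = (6, 5, 3, 3, 2), n = 19 boxes. Hook lengths by row (left-to-right, top-to-bottom): [10, 9, 7, 4, 3, 1]; [8, 7, 5, 2, 1]; [5, 4, 2]; [4, 3, 1]; [2, 1]. Product of hooks = 4064256000. So f^λ = 19! / 4064256000 = 121645100408832000 / 4064256000 = 29930472.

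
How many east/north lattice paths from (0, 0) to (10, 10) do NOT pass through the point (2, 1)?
Number of paths = 111826

Total paths from (0, 0) to (10, 10): C(20, 10) = 184756. Paths through (2, 1): (paths (0, 0) → (2, 1)) × (paths (2, 1) → (10, 10)) = C(3, 2) · C(17, 8) = 3 · 24310 = 72930. Avoidance count = 184756 − 72930 = 111826.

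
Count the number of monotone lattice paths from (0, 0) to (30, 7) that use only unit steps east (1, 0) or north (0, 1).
Number of paths = 10295472

A monotone lattice path from (0, 0) to (30, 7) consists of 30 east steps and 7 north steps in some order, so it is determined by which 30 of the 37 steps are east. The count is C(37, 30) = 10295472.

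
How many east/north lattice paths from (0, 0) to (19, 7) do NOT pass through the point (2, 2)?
Number of paths = 499796

Total paths from (0, 0) to (19, 7): C(26, 19) = 657800. Paths through (2, 2): (paths (0, 0) → (2, 2)) × (paths (2, 2) → (19, 7)) = C(4, 2) · C(22, 17) = 6 · 26334 = 158004. Avoidance count = 657800 − 158004 = 499796.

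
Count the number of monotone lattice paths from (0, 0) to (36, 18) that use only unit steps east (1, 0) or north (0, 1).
Number of paths = 96926348578605

A monotone lattice path from (0, 0) to (36, 18) consists of 36 east steps and 18 north steps in some order, so it is determined by which 36 of the 54 steps are east. The count is C(54, 36) = 96926348578605.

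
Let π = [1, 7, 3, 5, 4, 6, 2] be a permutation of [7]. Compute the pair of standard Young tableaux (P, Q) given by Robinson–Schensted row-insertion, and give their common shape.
P = [1, 2, 4, 6] / [3] / [5] / [7];  Q = [1, 2, 4, 6] / [3] / [5] / [7];  common shape = (4, 1, 1, 1)

Row-insert the values π_1, π_2, … into P one at a time, bumping the leftmost entry strictly greater than the inserted value down to the next row. The recording tableau Q records, in position (i, j), the step at which that cell was added to P.
  Insert 1 (step 1): P = [1];  Q = [1]
  Insert 7 (step 2): P = [1, 7];  Q = [1, 2]
  Insert 3 (step 3): P = [1, 3] / [7];  Q = [1, 2] / [3]
  Insert 5 (step 4): P = [1, 3, 5] / [7];  Q = [1, 2, 4] / [3]
  Insert 4 (step 5): P = [1, 3, 4] / [5] / [7];  Q = [1, 2, 4] / [3] / [5]
  Insert 6 (step 6): P = [1, 3, 4, 6] / [5] / [7];  Q = [1, 2, 4, 6] / [3] / [5]
  Insert 2 (step 7): P = [1, 2, 4, 6] / [3] / [5] / [7];  Q = [1, 2, 4, 6] / [3] / [5] / [7]
Final shape: (4, 1, 1, 1).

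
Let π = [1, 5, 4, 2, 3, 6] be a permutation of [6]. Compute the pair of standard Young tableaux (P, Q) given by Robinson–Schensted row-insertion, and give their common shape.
P = [1, 2, 3, 6] / [4] / [5];  Q = [1, 2, 5, 6] / [3] / [4];  common shape = (4, 1, 1)

Row-insert the values π_1, π_2, … into P one at a time, bumping the leftmost entry strictly greater than the inserted value down to the next row. The recording tableau Q records, in position (i, j), the step at which that cell was added to P.
  Insert 1 (step 1): P = [1];  Q = [1]
  Insert 5 (step 2): P = [1, 5];  Q = [1, 2]
  Insert 4 (step 3): P = [1, 4] / [5];  Q = [1, 2] / [3]
  Insert 2 (step 4): P = [1, 2] / [4] / [5];  Q = [1, 2] / [3] / [4]
  Insert 3 (step 5): P = [1, 2, 3] / [4] / [5];  Q = [1, 2, 5] / [3] / [4]
  Insert 6 (step 6): P = [1, 2, 3, 6] / [4] / [5];  Q = [1, 2, 5, 6] / [3] / [4]
Final shape: (4, 1, 1).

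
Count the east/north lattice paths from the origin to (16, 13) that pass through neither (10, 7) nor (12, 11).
Number of paths = 33988593

Inclusion–exclusion. Total paths: C(29, 16) = 67863915. Through P₁: C(17, 10)·C(12, 6) = 17969952. Through P₂: C(23, 12)·C(6, 4) = 20281170. Since P₁ is strictly southwest of P₂, a monotone path through both must visit P₁ then P₂; paths through both = C(17, 10)·C(6, 2)·C(6, 4) = 4375800. Avoid both = 67863915 − 17969952 − 20281170 + 4375800 = 33988593.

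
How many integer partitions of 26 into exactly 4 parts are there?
p(26, 4 parts) = 136

Partitions of n into exactly k parts are in bijection with partitions of n − k into at most k parts (subtract 1 from each part). So p(26, exactly 4) = p(22, parts ≤ 4). Computing via the recurrence p(m, j) = p(m, j−1) + p(m−j, j) gives 136.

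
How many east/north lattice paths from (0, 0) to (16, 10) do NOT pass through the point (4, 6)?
Number of paths = 4929535

Total paths from (0, 0) to (16, 10): C(26, 16) = 5311735. Paths through (4, 6): (paths (0, 0) → (4, 6)) × (paths (4, 6) → (16, 10)) = C(10, 4) · C(16, 12) = 210 · 1820 = 382200. Avoidance count = 5311735 − 382200 = 4929535.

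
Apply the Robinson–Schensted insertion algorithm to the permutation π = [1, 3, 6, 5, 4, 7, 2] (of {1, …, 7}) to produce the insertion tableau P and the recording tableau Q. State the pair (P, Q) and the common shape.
P = [1, 2, 4, 7] / [3] / [5] / [6];  Q = [1, 2, 3, 6] / [4] / [5] / [7];  common shape = (4, 1, 1, 1)

Row-insert the values π_1, π_2, … into P one at a time, bumping the leftmost entry strictly greater than the inserted value down to the next row. The recording tableau Q records, in position (i, j), the step at which that cell was added to P.
  Insert 1 (step 1): P = [1];  Q = [1]
  Insert 3 (step 2): P = [1, 3];  Q = [1, 2]
  Insert 6 (step 3): P = [1, 3, 6];  Q = [1, 2, 3]
  Insert 5 (step 4): P = [1, 3, 5] / [6];  Q = [1, 2, 3] / [4]
  Insert 4 (step 5): P = [1, 3, 4] / [5] / [6];  Q = [1, 2, 3] / [4] / [5]
  Insert 7 (step 6): P = [1, 3, 4, 7] / [5] / [6];  Q = [1, 2, 3, 6] / [4] / [5]
  Insert 2 (step 7): P = [1, 2, 4, 7] / [3] / [5] / [6];  Q = [1, 2, 3, 6] / [4] / [5] / [7]
Final shape: (4, 1, 1, 1).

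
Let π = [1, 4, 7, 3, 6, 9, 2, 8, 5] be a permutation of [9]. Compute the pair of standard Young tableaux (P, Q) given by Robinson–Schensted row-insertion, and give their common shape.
P = [1, 2, 5, 8] / [3, 6, 9] / [4, 7];  Q = [1, 2, 3, 6] / [4, 5, 8] / [7, 9];  common shape = (4, 3, 2)

Row-insert the values π_1, π_2, … into P one at a time, bumping the leftmost entry strictly greater than the inserted value down to the next row. The recording tableau Q records, in position (i, j), the step at which that cell was added to P.
  Insert 1 (step 1): P = [1];  Q = [1]
  Insert 4 (step 2): P = [1, 4];  Q = [1, 2]
  Insert 7 (step 3): P = [1, 4, 7];  Q = [1, 2, 3]
  Insert 3 (step 4): P = [1, 3, 7] / [4];  Q = [1, 2, 3] / [4]
  Insert 6 (step 5): P = [1, 3, 6] / [4, 7];  Q = [1, 2, 3] / [4, 5]
  Insert 9 (step 6): P = [1, 3, 6, 9] / [4, 7];  Q = [1, 2, 3, 6] / [4, 5]
  Insert 2 (step 7): P = [1, 2, 6, 9] / [3, 7] / [4];  Q = [1, 2, 3, 6] / [4, 5] / [7]
  Insert 8 (step 8): P = [1, 2, 6, 8] / [3, 7, 9] / [4];  Q = [1, 2, 3, 6] / [4, 5, 8] / [7]
  Insert 5 (step 9): P = [1, 2, 5, 8] / [3, 6, 9] / [4, 7];  Q = [1, 2, 3, 6] / [4, 5, 8] / [7, 9]
Final shape: (4, 3, 2).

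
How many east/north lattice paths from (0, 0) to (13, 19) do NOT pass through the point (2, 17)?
Number of paths = 347360262

Total paths from (0, 0) to (13, 19): C(32, 13) = 347373600. Paths through (2, 17): (paths (0, 0) → (2, 17)) × (paths (2, 17) → (13, 19)) = C(19, 2) · C(13, 11) = 171 · 78 = 13338. Avoidance count = 347373600 − 13338 = 347360262.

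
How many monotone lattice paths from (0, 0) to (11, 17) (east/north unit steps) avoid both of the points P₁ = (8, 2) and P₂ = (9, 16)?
Number of paths = 15310560

Inclusion–exclusion. Total paths: C(28, 11) = 21474180. Through P₁: C(10, 8)·C(18, 3) = 36720. Through P₂: C(25, 9)·C(3, 2) = 6128925. Since P₁ is strictly southwest of P₂, a monotone path through both must visit P₁ then P₂; paths through both = C(10, 8)·C(15, 1)·C(3, 2) = 2025. Avoid both = 21474180 − 36720 − 6128925 + 2025 = 15310560.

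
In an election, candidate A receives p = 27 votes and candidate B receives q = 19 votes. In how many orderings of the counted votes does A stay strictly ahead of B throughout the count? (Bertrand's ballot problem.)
Strict-lead orderings = 722477682080

Total orderings of the 46 votes with 27 for A: C(46, 27) = 4154246671960. By the Bertrand ballot formula (Cycle Lemma / reflection principle), the number of orderings in which A is strictly ahead of B throughout is (p − q)/(p + q) · C(p + q, p) = (27 − 19)/(27 + 19) · 4154246671960 = 722477682080.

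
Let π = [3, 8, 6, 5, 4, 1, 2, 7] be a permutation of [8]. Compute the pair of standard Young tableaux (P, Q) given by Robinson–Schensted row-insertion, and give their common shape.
P = [1, 2, 7] / [3, 4] / [5] / [6] / [8];  Q = [1, 2, 8] / [3, 7] / [4] / [5] / [6];  common shape = (3, 2, 1, 1, 1)

Row-insert the values π_1, π_2, … into P one at a time, bumping the leftmost entry strictly greater than the inserted value down to the next row. The recording tableau Q records, in position (i, j), the step at which that cell was added to P.
  Insert 3 (step 1): P = [3];  Q = [1]
  Insert 8 (step 2): P = [3, 8];  Q = [1, 2]
  Insert 6 (step 3): P = [3, 6] / [8];  Q = [1, 2] / [3]
  Insert 5 (step 4): P = [3, 5] / [6] / [8];  Q = [1, 2] / [3] / [4]
  Insert 4 (step 5): P = [3, 4] / [5] / [6] / [8];  Q = [1, 2] / [3] / [4] / [5]
  Insert 1 (step 6): P = [1, 4] / [3] / [5] / [6] / [8];  Q = [1, 2] / [3] / [4] / [5] / [6]
  Insert 2 (step 7): P = [1, 2] / [3, 4] / [5] / [6] / [8];  Q = [1, 2] / [3, 7] / [4] / [5] / [6]
  Insert 7 (step 8): P = [1, 2, 7] / [3, 4] / [5] / [6] / [8];  Q = [1, 2, 8] / [3, 7] / [4] / [5] / [6]
Final shape: (3, 2, 1, 1, 1).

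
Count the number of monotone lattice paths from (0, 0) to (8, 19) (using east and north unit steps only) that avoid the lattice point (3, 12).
Number of paths = 1859715

Total paths from (0, 0) to (8, 19): C(27, 8) = 2220075. Paths through (3, 12): (paths (0, 0) → (3, 12)) × (paths (3, 12) → (8, 19)) = C(15, 3) · C(12, 5) = 455 · 792 = 360360. Avoidance count = 2220075 − 360360 = 1859715.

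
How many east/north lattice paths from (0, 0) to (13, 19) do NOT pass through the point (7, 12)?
Number of paths = 260907792

Total paths from (0, 0) to (13, 19): C(32, 13) = 347373600. Paths through (7, 12): (paths (0, 0) → (7, 12)) × (paths (7, 12) → (13, 19)) = C(19, 7) · C(13, 6) = 50388 · 1716 = 86465808. Avoidance count = 347373600 − 86465808 = 260907792.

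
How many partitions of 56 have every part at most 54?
p(56, parts ≤ 54) = 526821

Use the recurrence p(n, m) = p(n, m−1) + p(n−m, m): either the largest part is < m (count p(n, m−1)) or the largest part is exactly m (remove one copy of m, count p(n−m, m)). With p(0, ·) = 1 this gives p(56, parts ≤ 54) = 526821. (By conjugating Young diagrams, this also counts partitions of 56 into at most 54 parts.)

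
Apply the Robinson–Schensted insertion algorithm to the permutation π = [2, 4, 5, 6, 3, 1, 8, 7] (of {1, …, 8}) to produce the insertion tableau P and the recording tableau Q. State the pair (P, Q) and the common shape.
P = [1, 3, 5, 6, 7] / [2, 8] / [4];  Q = [1, 2, 3, 4, 7] / [5, 8] / [6];  common shape = (5, 2, 1)

Row-insert the values π_1, π_2, … into P one at a time, bumping the leftmost entry strictly greater than the inserted value down to the next row. The recording tableau Q records, in position (i, j), the step at which that cell was added to P.
  Insert 2 (step 1): P = [2];  Q = [1]
  Insert 4 (step 2): P = [2, 4];  Q = [1, 2]
  Insert 5 (step 3): P = [2, 4, 5];  Q = [1, 2, 3]
  Insert 6 (step 4): P = [2, 4, 5, 6];  Q = [1, 2, 3, 4]
  Insert 3 (step 5): P = [2, 3, 5, 6] / [4];  Q = [1, 2, 3, 4] / [5]
  Insert 1 (step 6): P = [1, 3, 5, 6] / [2] / [4];  Q = [1, 2, 3, 4] / [5] / [6]
  Insert 8 (step 7): P = [1, 3, 5, 6, 8] / [2] / [4];  Q = [1, 2, 3, 4, 7] / [5] / [6]
  Insert 7 (step 8): P = [1, 3, 5, 6, 7] / [2, 8] / [4];  Q = [1, 2, 3, 4, 7] / [5, 8] / [6]
Final shape: (5, 2, 1).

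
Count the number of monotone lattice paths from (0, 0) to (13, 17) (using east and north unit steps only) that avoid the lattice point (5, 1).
Number of paths = 115347024

Total paths from (0, 0) to (13, 17): C(30, 13) = 119759850. Paths through (5, 1): (paths (0, 0) → (5, 1)) × (paths (5, 1) → (13, 17)) = C(6, 5) · C(24, 8) = 6 · 735471 = 4412826. Avoidance count = 119759850 − 4412826 = 115347024.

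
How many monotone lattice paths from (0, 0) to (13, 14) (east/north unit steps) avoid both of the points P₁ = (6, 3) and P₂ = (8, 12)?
Number of paths = 14836734

Inclusion–exclusion. Total paths: C(27, 13) = 20058300. Through P₁: C(9, 6)·C(18, 7) = 2673216. Through P₂: C(20, 8)·C(7, 5) = 2645370. Since P₁ is strictly southwest of P₂, a monotone path through both must visit P₁ then P₂; paths through both = C(9, 6)·C(11, 2)·C(7, 5) = 97020. Avoid both = 20058300 − 2673216 − 2645370 + 97020 = 14836734.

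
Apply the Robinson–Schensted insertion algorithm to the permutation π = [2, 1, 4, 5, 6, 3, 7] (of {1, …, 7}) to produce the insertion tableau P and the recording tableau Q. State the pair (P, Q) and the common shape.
P = [1, 3, 5, 6, 7] / [2, 4];  Q = [1, 3, 4, 5, 7] / [2, 6];  common shape = (5, 2)

Row-insert the values π_1, π_2, … into P one at a time, bumping the leftmost entry strictly greater than the inserted value down to the next row. The recording tableau Q records, in position (i, j), the step at which that cell was added to P.
  Insert 2 (step 1): P = [2];  Q = [1]
  Insert 1 (step 2): P = [1] / [2];  Q = [1] / [2]
  Insert 4 (step 3): P = [1, 4] / [2];  Q = [1, 3] / [2]
  Insert 5 (step 4): P = [1, 4, 5] / [2];  Q = [1, 3, 4] / [2]
  Insert 6 (step 5): P = [1, 4, 5, 6] / [2];  Q = [1, 3, 4, 5] / [2]
  Insert 3 (step 6): P = [1, 3, 5, 6] / [2, 4];  Q = [1, 3, 4, 5] / [2, 6]
  Insert 7 (step 7): P = [1, 3, 5, 6, 7] / [2, 4];  Q = [1, 3, 4, 5, 7] / [2, 6]
Final shape: (5, 2).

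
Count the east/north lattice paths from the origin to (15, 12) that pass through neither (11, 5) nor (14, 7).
Number of paths = 15506820

Inclusion–exclusion. Total paths: C(27, 15) = 17383860. Through P₁: C(16, 11)·C(11, 4) = 1441440. Through P₂: C(21, 14)·C(6, 1) = 697680. Since P₁ is strictly southwest of P₂, a monotone path through both must visit P₁ then P₂; paths through both = C(16, 11)·C(5, 3)·C(6, 1) = 262080. Avoid both = 17383860 − 1441440 − 697680 + 262080 = 15506820.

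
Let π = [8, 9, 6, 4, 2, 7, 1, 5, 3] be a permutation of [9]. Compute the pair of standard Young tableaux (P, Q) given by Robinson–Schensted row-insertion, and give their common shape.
P = [1, 3] / [2, 5] / [4, 7] / [6, 9] / [8];  Q = [1, 2] / [3, 6] / [4, 8] / [5, 9] / [7];  common shape = (2, 2, 2, 2, 1)

Row-insert the values π_1, π_2, … into P one at a time, bumping the leftmost entry strictly greater than the inserted value down to the next row. The recording tableau Q records, in position (i, j), the step at which that cell was added to P.
  Insert 8 (step 1): P = [8];  Q = [1]
  Insert 9 (step 2): P = [8, 9];  Q = [1, 2]
  Insert 6 (step 3): P = [6, 9] / [8];  Q = [1, 2] / [3]
  Insert 4 (step 4): P = [4, 9] / [6] / [8];  Q = [1, 2] / [3] / [4]
  Insert 2 (step 5): P = [2, 9] / [4] / [6] / [8];  Q = [1, 2] / [3] / [4] / [5]
  Insert 7 (step 6): P = [2, 7] / [4, 9] / [6] / [8];  Q = [1, 2] / [3, 6] / [4] / [5]
  Insert 1 (step 7): P = [1, 7] / [2, 9] / [4] / [6] / [8];  Q = [1, 2] / [3, 6] / [4] / [5] / [7]
  Insert 5 (step 8): P = [1, 5] / [2, 7] / [4, 9] / [6] / [8];  Q = [1, 2] / [3, 6] / [4, 8] / [5] / [7]
  Insert 3 (step 9): P = [1, 3] / [2, 5] / [4, 7] / [6, 9] / [8];  Q = [1, 2] / [3, 6] / [4, 8] / [5, 9] / [7]
Final shape: (2, 2, 2, 2, 1).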